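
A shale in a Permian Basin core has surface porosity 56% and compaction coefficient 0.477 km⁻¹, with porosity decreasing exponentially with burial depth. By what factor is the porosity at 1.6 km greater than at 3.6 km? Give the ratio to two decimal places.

φ(z₁)/φ(z₂) = e^(−β·z₁)/e^(−β·z₂) = e^{β(z₂−z₁)}
= exp(0.477 × 2) = exp(0.954) = 2.5961

2.60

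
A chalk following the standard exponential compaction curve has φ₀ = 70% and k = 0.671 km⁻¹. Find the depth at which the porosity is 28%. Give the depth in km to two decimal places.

Invert Athy's law: d = ln(φ₀/φ) / k
d = ln(0.7/0.28) / 0.671 = ln(2.5) / 0.671 = 0.9163 / 0.671 = 1.366 km

1.37 km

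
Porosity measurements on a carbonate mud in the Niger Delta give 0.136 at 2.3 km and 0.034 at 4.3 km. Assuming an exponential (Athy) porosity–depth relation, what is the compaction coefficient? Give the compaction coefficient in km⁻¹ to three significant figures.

Athy: φ(z) = φ₀ e^(−βz) ⇒ φ₁/φ₂ = e^{β(z₂−z₁)} ⇒ β = ln(φ₁/φ₂)/(z₂−z₁)
β = ln(0.136/0.034) / (4.3 − 2.3) = ln(4) / 2 = 1.3863 / 2 = 0.6931 km⁻¹

0.693 km⁻¹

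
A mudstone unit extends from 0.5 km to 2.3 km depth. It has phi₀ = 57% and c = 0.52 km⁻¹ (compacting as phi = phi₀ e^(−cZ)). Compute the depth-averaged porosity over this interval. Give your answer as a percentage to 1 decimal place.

28.5%

⟨phi⟩ = (1/(Z₂−Z₁)) ∫ phi₀ e^(−cZ) dZ = phi₀·(e^(−c·Z₁) − e^(−c·Z₂)) / (c·(Z₂−Z₁))
e^(−0.52×0.5) = 0.7711; e^(−0.52×2.3) = 0.3024
⟨phi⟩ = 0.57 × (0.7711 − 0.3024) / (0.52 × 1.8) = 0.57 × 0.5007 = 0.2854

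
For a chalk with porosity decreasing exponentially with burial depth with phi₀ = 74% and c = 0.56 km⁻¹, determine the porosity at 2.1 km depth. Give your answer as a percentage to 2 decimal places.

22.83%

phi = phi₀·exp(−c·z) = 0.74 × exp(−0.56 × 2.1) = 0.74 × exp(−1.176)
  = 0.74 × 0.3085 = 0.2283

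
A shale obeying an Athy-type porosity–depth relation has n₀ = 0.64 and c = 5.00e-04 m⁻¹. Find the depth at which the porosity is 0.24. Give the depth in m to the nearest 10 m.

1960 m

Working in km (1 km = 1000 m; c in km⁻¹ = c in m⁻¹ × 1000):
Invert Athy's law: z = ln(n₀/n) / c
z = ln(0.64/0.24) / 0.5 = ln(2.667) / 0.5 = 0.9808 / 0.5 = 1.962 km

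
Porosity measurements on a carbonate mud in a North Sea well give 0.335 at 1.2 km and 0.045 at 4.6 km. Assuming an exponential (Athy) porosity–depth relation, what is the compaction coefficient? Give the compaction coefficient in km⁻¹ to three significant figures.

Athy: n(z) = n₀ e^(−kz) ⇒ n₁/n₂ = e^{k(z₂−z₁)} ⇒ k = ln(n₁/n₂)/(z₂−z₁)
k = ln(0.335/0.045) / (4.6 − 1.2) = ln(7.444) / 3.4 = 2.0075 / 3.4 = 0.5904 km⁻¹

0.590 km⁻¹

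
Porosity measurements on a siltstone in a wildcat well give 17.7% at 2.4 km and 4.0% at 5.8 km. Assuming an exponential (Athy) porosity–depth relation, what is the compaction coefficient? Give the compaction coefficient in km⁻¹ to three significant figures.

Athy: φ(d) = φ₀ e^(−kd) ⇒ φ₁/φ₂ = e^{k(d₂−d₁)} ⇒ k = ln(φ₁/φ₂)/(d₂−d₁)
k = ln(0.177/0.04) / (5.8 − 2.4) = ln(4.425) / 3.4 = 1.4873 / 3.4 = 0.4374 km⁻¹

0.437 km⁻¹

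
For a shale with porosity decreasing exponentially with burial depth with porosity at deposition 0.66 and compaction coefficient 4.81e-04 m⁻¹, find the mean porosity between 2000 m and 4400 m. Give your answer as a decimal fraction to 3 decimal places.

Working in km (1 km = 1000 m; c in km⁻¹ = c in m⁻¹ × 1000):
⟨n⟩ = (1/(z₂−z₁)) ∫ n₀ e^(−cz) dz = n₀·(e^(−c·z₁) − e^(−c·z₂)) / (c·(z₂−z₁))
e^(−0.481×2) = 0.3821; e^(−0.481×4.4) = 0.1205
⟨n⟩ = 0.66 × (0.3821 − 0.1205) / (0.481 × 2.4) = 0.66 × 0.2267 = 0.1496

0.150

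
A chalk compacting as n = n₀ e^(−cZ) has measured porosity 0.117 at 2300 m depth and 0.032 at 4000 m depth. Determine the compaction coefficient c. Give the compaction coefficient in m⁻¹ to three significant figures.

Working in km (1 km = 1000 m; c in km⁻¹ = c in m⁻¹ × 1000):
Athy: n(Z) = n₀ e^(−cZ) ⇒ n₁/n₂ = e^{c(Z₂−Z₁)} ⇒ c = ln(n₁/n₂)/(Z₂−Z₁)
c = ln(0.117/0.032) / (4 − 2.3) = ln(3.656) / 1.7 = 1.2964 / 1.7 = 0.7626 km⁻¹

0.000763 m⁻¹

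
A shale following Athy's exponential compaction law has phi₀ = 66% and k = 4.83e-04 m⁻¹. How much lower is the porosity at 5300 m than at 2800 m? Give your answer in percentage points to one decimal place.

Working in km (1 km = 1000 m; k in km⁻¹ = k in m⁻¹ × 1000):
phi(2.8) = 0.66·e^(−0.483×2.8) = 0.1707
phi(5.3) = 0.66·e^(−0.483×5.3) = 0.0510
Δphi = 0.1707 − 0.0510 = 0.1197

12.0 percentage points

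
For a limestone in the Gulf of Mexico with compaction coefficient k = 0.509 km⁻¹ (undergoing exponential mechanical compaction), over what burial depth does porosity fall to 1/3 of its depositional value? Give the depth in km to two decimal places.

phi/phi₀ = 1/3 ⇒ exp(−k·d) = 1/3 ⇒ d = ln(3) / k
d = 1.0986 / 0.509 = 2.158 km

2.16 km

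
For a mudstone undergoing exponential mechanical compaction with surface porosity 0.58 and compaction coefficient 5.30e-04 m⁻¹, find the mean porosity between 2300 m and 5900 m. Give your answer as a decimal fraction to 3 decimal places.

Working in km (1 km = 1000 m; k in km⁻¹ = k in m⁻¹ × 1000):
⟨φ⟩ = (1/(z₂−z₁)) ∫ φ₀ e^(−kz) dz = φ₀·(e^(−k·z₁) − e^(−k·z₂)) / (k·(z₂−z₁))
e^(−0.53×2.3) = 0.2955; e^(−0.53×5.9) = 0.0438
⟨φ⟩ = 0.58 × (0.2955 − 0.0438) / (0.53 × 3.6) = 0.58 × 0.1319 = 0.0765

0.077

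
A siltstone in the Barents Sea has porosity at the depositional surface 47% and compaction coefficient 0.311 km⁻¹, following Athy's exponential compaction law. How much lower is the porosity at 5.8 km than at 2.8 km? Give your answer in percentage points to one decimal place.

φ(2.8) = 0.47·e^(−0.311×2.8) = 0.1967
φ(5.8) = 0.47·e^(−0.311×5.8) = 0.0774
Δφ = 0.1967 − 0.0774 = 0.1194

11.9 percentage points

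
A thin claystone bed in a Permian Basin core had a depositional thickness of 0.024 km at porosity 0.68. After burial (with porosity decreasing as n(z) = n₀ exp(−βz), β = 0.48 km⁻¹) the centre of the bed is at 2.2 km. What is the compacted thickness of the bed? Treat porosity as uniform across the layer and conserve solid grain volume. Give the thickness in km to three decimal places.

Porosity at 2.2 km: n = 0.68·exp(−0.48×2.2) = 0.2365
Solid-volume conservation: h(1−n) = h₀(1−n₀) ⇒ h = h₀·(1−n₀)/(1−n)
h = 0.024 × (1 − 0.68)/(1 − 0.2365) = 0.024 × 0.4191 = 0.0101 km

0.010 km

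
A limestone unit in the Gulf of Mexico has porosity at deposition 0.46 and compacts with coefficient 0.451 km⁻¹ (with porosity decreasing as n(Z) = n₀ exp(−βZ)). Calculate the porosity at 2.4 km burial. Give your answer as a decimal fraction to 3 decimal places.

0.156

n = n₀·exp(−β·Z) = 0.46 × exp(−0.451 × 2.4) = 0.46 × exp(−1.082)
  = 0.46 × 0.3388 = 0.1558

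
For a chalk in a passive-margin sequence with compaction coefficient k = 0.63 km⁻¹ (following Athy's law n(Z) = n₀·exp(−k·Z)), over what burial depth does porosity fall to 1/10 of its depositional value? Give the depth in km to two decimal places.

3.65 km

n/n₀ = 1/10 ⇒ exp(−k·Z) = 1/10 ⇒ Z = ln(10) / k
Z = 2.3026 / 0.63 = 3.655 km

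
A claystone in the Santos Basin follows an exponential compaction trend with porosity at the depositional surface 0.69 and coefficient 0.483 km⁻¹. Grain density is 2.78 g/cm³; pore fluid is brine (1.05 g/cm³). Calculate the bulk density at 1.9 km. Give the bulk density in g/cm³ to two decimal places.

Porosity at depth: φ = 0.69·exp(−0.483×1.9) = 0.69×0.3994 = 0.2756
Bulk density: ρ_b = (1−φ)ρ_g + φ·ρ_f = 0.7244×2.78 + 0.2756×1.05
       = 2.014 + 0.289 = 2.303 g/cm³

2.30 g/cm³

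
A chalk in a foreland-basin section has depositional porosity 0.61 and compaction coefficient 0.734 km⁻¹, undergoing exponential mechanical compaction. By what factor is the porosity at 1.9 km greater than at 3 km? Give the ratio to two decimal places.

2.24

phi(d₁)/phi(d₂) = e^(−k·d₁)/e^(−k·d₂) = e^{k(d₂−d₁)}
= exp(0.734 × 1.1) = exp(0.8074) = 2.2421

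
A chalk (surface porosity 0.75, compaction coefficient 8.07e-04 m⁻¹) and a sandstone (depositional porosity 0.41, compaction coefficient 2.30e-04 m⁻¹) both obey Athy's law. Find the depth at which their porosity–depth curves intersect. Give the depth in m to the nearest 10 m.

1050 m

Working in km (1 km = 1000 m; β in km⁻¹ = β in m⁻¹ × 1000):
Set phi₀ₐ e^(−βₐZ) = phi₀ᵦ e^(−βᵦZ) ⇒ ln(phi₀ₐ/phi₀ᵦ) = (βₐ − βᵦ)·Z
Z = ln(0.75/0.41) / (0.807 − 0.23) = 0.6039 / 0.577 = 1.047 km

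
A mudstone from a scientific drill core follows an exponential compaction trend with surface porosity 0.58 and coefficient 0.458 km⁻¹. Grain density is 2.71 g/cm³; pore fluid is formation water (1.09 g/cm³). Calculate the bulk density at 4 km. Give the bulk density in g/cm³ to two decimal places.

Porosity at depth: n = 0.58·exp(−0.458×4) = 0.58×0.1601 = 0.0929
Bulk density: ρ_b = (1−n)ρ_g + n·ρ_f = 0.9071×2.71 + 0.0929×1.09
       = 2.458 + 0.101 = 2.560 g/cm³

2.56 g/cm³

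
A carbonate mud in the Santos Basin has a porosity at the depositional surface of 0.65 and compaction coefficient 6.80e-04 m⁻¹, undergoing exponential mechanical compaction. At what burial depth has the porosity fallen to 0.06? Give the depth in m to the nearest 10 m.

Working in km (1 km = 1000 m; k in km⁻¹ = k in m⁻¹ × 1000):
Invert Athy's law: z = ln(phi₀/phi) / k
z = ln(0.65/0.06) / 0.68 = ln(10.83) / 0.68 = 2.3826 / 0.68 = 3.504 km

3500 m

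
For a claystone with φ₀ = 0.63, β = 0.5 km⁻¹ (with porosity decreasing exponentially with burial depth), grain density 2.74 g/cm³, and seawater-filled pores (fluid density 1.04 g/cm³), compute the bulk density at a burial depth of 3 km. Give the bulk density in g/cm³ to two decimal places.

2.50 g/cm³

Porosity at depth: φ = 0.63·exp(−0.5×3) = 0.63×0.2231 = 0.1406
Bulk density: ρ_b = (1−φ)ρ_g + φ·ρ_f = 0.8594×2.74 + 0.1406×1.04
       = 2.355 + 0.146 = 2.501 g/cm³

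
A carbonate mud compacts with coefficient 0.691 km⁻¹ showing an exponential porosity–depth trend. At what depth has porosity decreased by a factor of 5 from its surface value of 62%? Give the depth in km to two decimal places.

n/n₀ = 1/5 ⇒ exp(−β·Z) = 1/5 ⇒ Z = ln(5) / β
Z = 1.6094 / 0.691 = 2.329 km

2.33 km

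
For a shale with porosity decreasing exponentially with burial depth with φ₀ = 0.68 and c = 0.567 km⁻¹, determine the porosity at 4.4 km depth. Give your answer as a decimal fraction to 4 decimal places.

φ = φ₀·exp(−c·d) = 0.68 × exp(−0.567 × 4.4) = 0.68 × exp(−2.495)
  = 0.68 × 0.0825 = 0.0561

0.0561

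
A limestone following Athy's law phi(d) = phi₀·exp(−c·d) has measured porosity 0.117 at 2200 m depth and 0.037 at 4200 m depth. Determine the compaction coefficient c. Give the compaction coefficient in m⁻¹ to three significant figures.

0.000576 m⁻¹

Working in km (1 km = 1000 m; c in km⁻¹ = c in m⁻¹ × 1000):
Athy: phi(d) = phi₀ e^(−cd) ⇒ phi₁/phi₂ = e^{c(d₂−d₁)} ⇒ c = ln(phi₁/phi₂)/(d₂−d₁)
c = ln(0.117/0.037) / (4.2 − 2.2) = ln(3.162) / 2 = 1.1513 / 2 = 0.5756 km⁻¹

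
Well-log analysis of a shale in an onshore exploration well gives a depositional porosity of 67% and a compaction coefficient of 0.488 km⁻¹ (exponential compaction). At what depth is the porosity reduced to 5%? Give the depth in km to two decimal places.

Invert Athy's law: z = ln(φ₀/φ) / c
z = ln(0.67/0.05) / 0.488 = ln(13.4) / 0.488 = 2.5953 / 0.488 = 5.318 km

5.32 km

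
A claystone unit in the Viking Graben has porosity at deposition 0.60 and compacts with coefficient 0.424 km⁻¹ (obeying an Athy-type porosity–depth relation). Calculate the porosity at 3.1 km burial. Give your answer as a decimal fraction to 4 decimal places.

0.1612

phi = phi₀·exp(−k·Z) = 0.6 × exp(−0.424 × 3.1) = 0.6 × exp(−1.314)
  = 0.6 × 0.2686 = 0.1612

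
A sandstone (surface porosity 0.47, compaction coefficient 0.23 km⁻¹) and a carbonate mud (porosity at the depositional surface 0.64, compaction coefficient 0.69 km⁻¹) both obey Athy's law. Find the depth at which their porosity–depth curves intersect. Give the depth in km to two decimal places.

Set φ₀ₐ e^(−kₐz) = φ₀ᵦ e^(−kᵦz) ⇒ ln(φ₀ₐ/φ₀ᵦ) = (kₐ − kᵦ)·z
z = ln(0.47/0.64) / (0.23 − 0.69) = -0.3087 / -0.46 = 0.671 km

0.67 km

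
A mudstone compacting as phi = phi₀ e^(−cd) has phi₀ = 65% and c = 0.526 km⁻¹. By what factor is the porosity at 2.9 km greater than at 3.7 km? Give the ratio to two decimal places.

1.52

phi(d₁)/phi(d₂) = e^(−c·d₁)/e^(−c·d₂) = e^{c(d₂−d₁)}
= exp(0.526 × 0.8) = exp(0.4208) = 1.5232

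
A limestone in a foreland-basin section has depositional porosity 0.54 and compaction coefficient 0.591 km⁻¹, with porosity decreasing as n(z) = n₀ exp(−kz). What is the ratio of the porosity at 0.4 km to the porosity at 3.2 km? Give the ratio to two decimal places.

n(z₁)/n(z₂) = e^(−k·z₁)/e^(−k·z₂) = e^{k(z₂−z₁)}
= exp(0.591 × 2.8) = exp(1.655) = 5.2320

5.23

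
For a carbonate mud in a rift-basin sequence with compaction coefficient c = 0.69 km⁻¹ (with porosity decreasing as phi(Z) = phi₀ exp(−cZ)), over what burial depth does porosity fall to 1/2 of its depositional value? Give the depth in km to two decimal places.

1.00 km

phi/phi₀ = 1/2 ⇒ exp(−c·Z) = 1/2 ⇒ Z = ln(2) / c
Z = 0.6931 / 0.69 = 1.005 km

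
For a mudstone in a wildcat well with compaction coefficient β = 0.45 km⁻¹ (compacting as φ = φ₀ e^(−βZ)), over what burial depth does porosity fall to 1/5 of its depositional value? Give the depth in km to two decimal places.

φ/φ₀ = 1/5 ⇒ exp(−β·Z) = 1/5 ⇒ Z = ln(5) / β
Z = 1.6094 / 0.45 = 3.577 km

3.58 km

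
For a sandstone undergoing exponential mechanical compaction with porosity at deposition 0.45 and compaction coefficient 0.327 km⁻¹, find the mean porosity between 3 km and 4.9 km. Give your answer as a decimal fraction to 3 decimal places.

0.126

⟨φ⟩ = (1/(Z₂−Z₁)) ∫ φ₀ e^(−βZ) dZ = φ₀·(e^(−β·Z₁) − e^(−β·Z₂)) / (β·(Z₂−Z₁))
e^(−0.327×3) = 0.3749; e^(−0.327×4.9) = 0.2014
⟨φ⟩ = 0.45 × (0.3749 − 0.2014) / (0.327 × 1.9) = 0.45 × 0.2793 = 0.1257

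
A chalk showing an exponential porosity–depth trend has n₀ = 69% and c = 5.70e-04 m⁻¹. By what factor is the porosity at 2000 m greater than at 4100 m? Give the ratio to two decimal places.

Working in km (1 km = 1000 m; c in km⁻¹ = c in m⁻¹ × 1000):
n(z₁)/n(z₂) = e^(−c·z₁)/e^(−c·z₂) = e^{c(z₂−z₁)}
= exp(0.57 × 2.1) = exp(1.197) = 3.3102

3.31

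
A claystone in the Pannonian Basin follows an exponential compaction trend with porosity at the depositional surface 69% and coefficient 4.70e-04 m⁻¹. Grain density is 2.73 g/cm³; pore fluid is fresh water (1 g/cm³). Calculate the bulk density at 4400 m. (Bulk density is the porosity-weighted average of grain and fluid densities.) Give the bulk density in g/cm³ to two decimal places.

Working in km (1 km = 1000 m; c in km⁻¹ = c in m⁻¹ × 1000):
Porosity at depth: n = 0.69·exp(−0.47×4.4) = 0.69×0.1264 = 0.0872
Bulk density: ρ_b = (1−n)ρ_g + n·ρ_f = 0.9128×2.73 + 0.0872×1
       = 2.492 + 0.087 = 2.579 g/cm³

2.58 g/cm³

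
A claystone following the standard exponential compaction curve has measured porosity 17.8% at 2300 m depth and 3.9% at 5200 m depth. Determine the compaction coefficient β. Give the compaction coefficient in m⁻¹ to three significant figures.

0.000524 m⁻¹

Working in km (1 km = 1000 m; β in km⁻¹ = β in m⁻¹ × 1000):
Athy: phi(Z) = phi₀ e^(−βZ) ⇒ phi₁/phi₂ = e^{β(Z₂−Z₁)} ⇒ β = ln(phi₁/phi₂)/(Z₂−Z₁)
β = ln(0.178/0.039) / (5.2 − 2.3) = ln(4.564) / 2.9 = 1.5182 / 2.9 = 0.5235 km⁻¹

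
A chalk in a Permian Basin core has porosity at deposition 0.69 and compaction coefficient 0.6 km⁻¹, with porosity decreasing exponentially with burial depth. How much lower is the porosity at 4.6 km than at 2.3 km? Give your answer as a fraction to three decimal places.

φ(2.3) = 0.69·e^(−0.6×2.3) = 0.1736
φ(4.6) = 0.69·e^(−0.6×4.6) = 0.0437
Δφ = 0.1736 − 0.0437 = 0.1299

0.130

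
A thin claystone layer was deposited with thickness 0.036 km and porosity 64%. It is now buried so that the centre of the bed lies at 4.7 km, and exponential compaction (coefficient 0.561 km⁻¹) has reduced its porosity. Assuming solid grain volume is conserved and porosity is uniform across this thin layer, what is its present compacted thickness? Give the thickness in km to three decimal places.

0.014 km

Porosity at 4.7 km: n = 0.64·exp(−0.561×4.7) = 0.0458
Solid-volume conservation: h(1−n) = h₀(1−n₀) ⇒ h = h₀·(1−n₀)/(1−n)
h = 0.036 × (1 − 0.64)/(1 − 0.0458) = 0.036 × 0.3773 = 0.0136 km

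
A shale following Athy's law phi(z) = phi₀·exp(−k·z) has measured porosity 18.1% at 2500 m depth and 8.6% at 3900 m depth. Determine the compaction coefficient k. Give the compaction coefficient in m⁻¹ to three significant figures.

0.000532 m⁻¹

Working in km (1 km = 1000 m; k in km⁻¹ = k in m⁻¹ × 1000):
Athy: phi(z) = phi₀ e^(−kz) ⇒ phi₁/phi₂ = e^{k(z₂−z₁)} ⇒ k = ln(phi₁/phi₂)/(z₂−z₁)
k = ln(0.181/0.086) / (3.9 − 2.5) = ln(2.105) / 1.4 = 0.7441 / 1.4 = 0.5315 km⁻¹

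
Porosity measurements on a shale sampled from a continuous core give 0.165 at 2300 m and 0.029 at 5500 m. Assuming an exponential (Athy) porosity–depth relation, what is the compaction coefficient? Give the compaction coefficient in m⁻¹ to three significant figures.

0.000543 m⁻¹

Working in km (1 km = 1000 m; c in km⁻¹ = c in m⁻¹ × 1000):
Athy: phi(Z) = phi₀ e^(−cZ) ⇒ phi₁/phi₂ = e^{c(Z₂−Z₁)} ⇒ c = ln(phi₁/phi₂)/(Z₂−Z₁)
c = ln(0.165/0.029) / (5.5 − 2.3) = ln(5.69) / 3.2 = 1.7386 / 3.2 = 0.5433 km⁻¹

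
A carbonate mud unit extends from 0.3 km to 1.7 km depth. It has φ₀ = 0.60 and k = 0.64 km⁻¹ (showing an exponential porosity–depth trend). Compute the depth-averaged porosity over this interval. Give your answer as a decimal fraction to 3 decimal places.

0.327

⟨φ⟩ = (1/(z₂−z₁)) ∫ φ₀ e^(−kz) dz = φ₀·(e^(−k·z₁) − e^(−k·z₂)) / (k·(z₂−z₁))
e^(−0.64×0.3) = 0.8253; e^(−0.64×1.7) = 0.3369
⟨φ⟩ = 0.6 × (0.8253 − 0.3369) / (0.64 × 1.4) = 0.6 × 0.5451 = 0.3271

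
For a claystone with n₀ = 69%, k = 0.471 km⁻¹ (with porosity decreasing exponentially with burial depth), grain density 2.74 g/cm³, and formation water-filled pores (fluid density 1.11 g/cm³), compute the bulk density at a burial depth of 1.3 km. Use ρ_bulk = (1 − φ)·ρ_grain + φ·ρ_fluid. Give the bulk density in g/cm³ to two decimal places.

2.13 g/cm³

Porosity at depth: n = 0.69·exp(−0.471×1.3) = 0.69×0.5421 = 0.3741
Bulk density: ρ_b = (1−n)ρ_g + n·ρ_f = 0.6259×2.74 + 0.3741×1.11
       = 1.715 + 0.415 = 2.130 g/cm³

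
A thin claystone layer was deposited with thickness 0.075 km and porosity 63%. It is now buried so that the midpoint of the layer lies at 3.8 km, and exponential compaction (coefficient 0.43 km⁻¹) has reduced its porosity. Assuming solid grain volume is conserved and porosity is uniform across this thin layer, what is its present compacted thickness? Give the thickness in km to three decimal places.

Porosity at 3.8 km: phi = 0.63·exp(−0.43×3.8) = 0.1229
Solid-volume conservation: h(1−phi) = h₀(1−phi₀) ⇒ h = h₀·(1−phi₀)/(1−phi)
h = 0.075 × (1 − 0.63)/(1 − 0.1229) = 0.075 × 0.4219 = 0.0316 km

0.032 km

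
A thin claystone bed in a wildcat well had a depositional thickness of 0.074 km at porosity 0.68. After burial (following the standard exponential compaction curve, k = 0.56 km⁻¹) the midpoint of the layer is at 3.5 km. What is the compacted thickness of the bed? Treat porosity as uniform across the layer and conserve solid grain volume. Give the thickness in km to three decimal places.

0.026 km

Porosity at 3.5 km: φ = 0.68·exp(−0.56×3.5) = 0.0958
Solid-volume conservation: h(1−φ) = h₀(1−φ₀) ⇒ h = h₀·(1−φ₀)/(1−φ)
h = 0.074 × (1 − 0.68)/(1 − 0.0958) = 0.074 × 0.3539 = 0.0262 km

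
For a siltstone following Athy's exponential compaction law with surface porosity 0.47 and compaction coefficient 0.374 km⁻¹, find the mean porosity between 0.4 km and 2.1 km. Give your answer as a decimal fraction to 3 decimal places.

0.299

⟨n⟩ = (1/(d₂−d₁)) ∫ n₀ e^(−cd) dd = n₀·(e^(−c·d₁) − e^(−c·d₂)) / (c·(d₂−d₁))
e^(−0.374×0.4) = 0.8611; e^(−0.374×2.1) = 0.4559
⟨n⟩ = 0.47 × (0.8611 − 0.4559) / (0.374 × 1.7) = 0.47 × 0.6372 = 0.2995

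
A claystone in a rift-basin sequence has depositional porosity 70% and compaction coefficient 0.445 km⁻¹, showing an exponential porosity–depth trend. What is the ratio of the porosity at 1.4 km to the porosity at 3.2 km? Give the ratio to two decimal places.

n(z₁)/n(z₂) = e^(−k·z₁)/e^(−k·z₂) = e^{k(z₂−z₁)}
= exp(0.445 × 1.8) = exp(0.801) = 2.2278

2.23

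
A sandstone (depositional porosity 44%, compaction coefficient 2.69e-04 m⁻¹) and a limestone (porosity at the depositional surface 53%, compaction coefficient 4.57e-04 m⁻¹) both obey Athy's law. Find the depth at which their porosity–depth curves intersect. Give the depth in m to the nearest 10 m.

Working in km (1 km = 1000 m; k in km⁻¹ = k in m⁻¹ × 1000):
Set n₀ₐ e^(−kₐZ) = n₀ᵦ e^(−kᵦZ) ⇒ ln(n₀ₐ/n₀ᵦ) = (kₐ − kᵦ)·Z
Z = ln(0.44/0.53) / (0.269 − 0.457) = -0.1861 / -0.188 = 0.990 km

990 m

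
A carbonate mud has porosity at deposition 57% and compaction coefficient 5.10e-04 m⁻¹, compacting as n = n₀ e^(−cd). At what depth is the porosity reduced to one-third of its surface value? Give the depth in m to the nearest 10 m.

2150 m

Working in km (1 km = 1000 m; c in km⁻¹ = c in m⁻¹ × 1000):
n/n₀ = 1/3 ⇒ exp(−c·d) = 1/3 ⇒ d = ln(3) / c
d = 1.0986 / 0.51 = 2.154 km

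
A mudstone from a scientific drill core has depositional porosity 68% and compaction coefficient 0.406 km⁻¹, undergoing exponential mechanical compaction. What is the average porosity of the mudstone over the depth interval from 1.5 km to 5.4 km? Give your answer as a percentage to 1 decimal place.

18.6%

⟨n⟩ = (1/(z₂−z₁)) ∫ n₀ e^(−kz) dz = n₀·(e^(−k·z₁) − e^(−k·z₂)) / (k·(z₂−z₁))
e^(−0.406×1.5) = 0.5439; e^(−0.406×5.4) = 0.1116
⟨n⟩ = 0.68 × (0.5439 − 0.1116) / (0.406 × 3.9) = 0.68 × 0.2730 = 0.1856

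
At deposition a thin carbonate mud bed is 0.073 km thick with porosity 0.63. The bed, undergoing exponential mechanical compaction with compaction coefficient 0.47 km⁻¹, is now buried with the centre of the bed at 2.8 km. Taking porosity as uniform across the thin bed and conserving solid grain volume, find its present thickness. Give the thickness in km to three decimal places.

Porosity at 2.8 km: n = 0.63·exp(−0.47×2.8) = 0.1690
Solid-volume conservation: h(1−n) = h₀(1−n₀) ⇒ h = h₀·(1−n₀)/(1−n)
h = 0.073 × (1 − 0.63)/(1 − 0.1690) = 0.073 × 0.4452 = 0.0325 km

0.033 km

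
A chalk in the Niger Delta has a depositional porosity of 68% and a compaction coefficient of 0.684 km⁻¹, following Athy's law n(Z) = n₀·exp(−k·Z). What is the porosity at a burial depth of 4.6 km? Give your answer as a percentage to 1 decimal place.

n = n₀·exp(−k·Z) = 0.68 × exp(−0.684 × 4.6) = 0.68 × exp(−3.146)
  = 0.68 × 0.0430 = 0.0292

2.9%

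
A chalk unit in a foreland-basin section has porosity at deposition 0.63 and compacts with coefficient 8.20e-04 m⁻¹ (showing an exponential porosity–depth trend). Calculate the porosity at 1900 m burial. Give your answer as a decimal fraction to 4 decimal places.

0.1327

Working in km (1 km = 1000 m; k in km⁻¹ = k in m⁻¹ × 1000):
φ = φ₀·exp(−k·Z) = 0.63 × exp(−0.82 × 1.9) = 0.63 × exp(−1.558)
  = 0.63 × 0.2106 = 0.1327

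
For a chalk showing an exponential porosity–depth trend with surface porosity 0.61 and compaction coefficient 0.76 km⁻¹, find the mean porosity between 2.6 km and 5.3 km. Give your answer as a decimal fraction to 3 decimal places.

0.036

⟨n⟩ = (1/(Z₂−Z₁)) ∫ n₀ e^(−cZ) dZ = n₀·(e^(−c·Z₁) − e^(−c·Z₂)) / (c·(Z₂−Z₁))
e^(−0.76×2.6) = 0.1386; e^(−0.76×5.3) = 0.0178
⟨n⟩ = 0.61 × (0.1386 − 0.0178) / (0.76 × 2.7) = 0.61 × 0.0589 = 0.0359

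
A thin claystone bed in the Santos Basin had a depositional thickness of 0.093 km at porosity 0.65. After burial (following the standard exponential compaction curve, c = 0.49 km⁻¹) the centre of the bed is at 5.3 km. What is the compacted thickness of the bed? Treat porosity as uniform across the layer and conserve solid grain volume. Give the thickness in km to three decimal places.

Porosity at 5.3 km: φ = 0.65·exp(−0.49×5.3) = 0.0484
Solid-volume conservation: h(1−φ) = h₀(1−φ₀) ⇒ h = h₀·(1−φ₀)/(1−φ)
h = 0.093 × (1 − 0.65)/(1 − 0.0484) = 0.093 × 0.3678 = 0.0342 km

0.034 km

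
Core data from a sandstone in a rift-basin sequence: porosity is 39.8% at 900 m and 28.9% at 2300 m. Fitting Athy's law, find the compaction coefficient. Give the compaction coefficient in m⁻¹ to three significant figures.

Working in km (1 km = 1000 m; β in km⁻¹ = β in m⁻¹ × 1000):
Athy: n(Z) = n₀ e^(−βZ) ⇒ n₁/n₂ = e^{β(Z₂−Z₁)} ⇒ β = ln(n₁/n₂)/(Z₂−Z₁)
β = ln(0.398/0.289) / (2.3 − 0.9) = ln(1.377) / 1.4 = 0.3200 / 1.4 = 0.2286 km⁻¹

0.000229 m⁻¹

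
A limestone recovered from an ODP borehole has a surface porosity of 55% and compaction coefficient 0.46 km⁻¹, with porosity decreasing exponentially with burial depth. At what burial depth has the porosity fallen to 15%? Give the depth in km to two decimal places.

2.82 km

Invert Athy's law: Z = ln(n₀/n) / β
Z = ln(0.55/0.15) / 0.46 = ln(3.667) / 0.46 = 1.2993 / 0.46 = 2.825 km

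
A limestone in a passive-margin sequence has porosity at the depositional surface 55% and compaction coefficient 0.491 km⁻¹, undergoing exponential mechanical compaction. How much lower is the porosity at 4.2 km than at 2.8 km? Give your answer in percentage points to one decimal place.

n(2.8) = 0.55·e^(−0.491×2.8) = 0.1391
n(4.2) = 0.55·e^(−0.491×4.2) = 0.0699
Δn = 0.1391 − 0.0699 = 0.0691

6.9 percentage points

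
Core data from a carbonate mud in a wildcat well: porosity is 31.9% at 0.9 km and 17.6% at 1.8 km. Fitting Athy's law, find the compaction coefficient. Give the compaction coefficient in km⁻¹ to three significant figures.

Athy: n(z) = n₀ e^(−cz) ⇒ n₁/n₂ = e^{c(z₂−z₁)} ⇒ c = ln(n₁/n₂)/(z₂−z₁)
c = ln(0.319/0.176) / (1.8 − 0.9) = ln(1.813) / 0.9 = 0.5947 / 0.9 = 0.6608 km⁻¹

0.661 km⁻¹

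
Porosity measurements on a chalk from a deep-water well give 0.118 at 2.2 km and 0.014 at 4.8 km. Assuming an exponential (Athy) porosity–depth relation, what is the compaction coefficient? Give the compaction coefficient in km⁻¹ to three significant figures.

Athy: phi(d) = phi₀ e^(−cd) ⇒ phi₁/phi₂ = e^{c(d₂−d₁)} ⇒ c = ln(phi₁/phi₂)/(d₂−d₁)
c = ln(0.118/0.014) / (4.8 − 2.2) = ln(8.429) / 2.6 = 2.1316 / 2.6 = 0.8199 km⁻¹

0.820 km⁻¹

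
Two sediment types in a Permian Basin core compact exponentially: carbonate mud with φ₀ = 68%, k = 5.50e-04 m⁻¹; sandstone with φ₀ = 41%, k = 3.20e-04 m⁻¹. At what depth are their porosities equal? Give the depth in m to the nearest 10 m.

2200 m

Working in km (1 km = 1000 m; k in km⁻¹ = k in m⁻¹ × 1000):
Set φ₀ₐ e^(−kₐZ) = φ₀ᵦ e^(−kᵦZ) ⇒ ln(φ₀ₐ/φ₀ᵦ) = (kₐ − kᵦ)·Z
Z = ln(0.68/0.41) / (0.55 − 0.32) = 0.5059 / 0.23 = 2.200 km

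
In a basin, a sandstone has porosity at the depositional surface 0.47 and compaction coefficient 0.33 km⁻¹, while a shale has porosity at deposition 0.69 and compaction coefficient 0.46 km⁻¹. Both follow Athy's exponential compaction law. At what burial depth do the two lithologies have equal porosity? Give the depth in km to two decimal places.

2.95 km

Set n₀ₐ e^(−cₐd) = n₀ᵦ e^(−cᵦd) ⇒ ln(n₀ₐ/n₀ᵦ) = (cₐ − cᵦ)·d
d = ln(0.47/0.69) / (0.33 − 0.46) = -0.3840 / -0.13 = 2.954 km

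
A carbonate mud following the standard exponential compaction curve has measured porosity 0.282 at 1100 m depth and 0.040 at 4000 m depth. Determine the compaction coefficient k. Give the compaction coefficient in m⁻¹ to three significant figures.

0.000673 m⁻¹

Working in km (1 km = 1000 m; k in km⁻¹ = k in m⁻¹ × 1000):
Athy: phi(d) = phi₀ e^(−kd) ⇒ phi₁/phi₂ = e^{k(d₂−d₁)} ⇒ k = ln(phi₁/phi₂)/(d₂−d₁)
k = ln(0.282/0.04) / (4 − 1.1) = ln(7.05) / 2.9 = 1.9530 / 2.9 = 0.6735 km⁻¹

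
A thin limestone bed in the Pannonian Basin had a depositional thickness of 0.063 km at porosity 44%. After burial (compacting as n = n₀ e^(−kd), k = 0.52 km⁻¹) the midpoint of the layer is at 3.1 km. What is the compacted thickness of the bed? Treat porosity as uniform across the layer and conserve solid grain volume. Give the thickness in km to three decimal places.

0.039 km

Porosity at 3.1 km: n = 0.44·exp(−0.52×3.1) = 0.0878
Solid-volume conservation: h(1−n) = h₀(1−n₀) ⇒ h = h₀·(1−n₀)/(1−n)
h = 0.063 × (1 − 0.44)/(1 − 0.0878) = 0.063 × 0.6139 = 0.0387 km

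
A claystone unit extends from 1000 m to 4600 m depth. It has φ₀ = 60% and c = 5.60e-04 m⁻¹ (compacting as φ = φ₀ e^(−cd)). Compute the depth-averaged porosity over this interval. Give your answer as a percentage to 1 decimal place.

Working in km (1 km = 1000 m; c in km⁻¹ = c in m⁻¹ × 1000):
⟨φ⟩ = (1/(d₂−d₁)) ∫ φ₀ e^(−cd) dd = φ₀·(e^(−c·d₁) − e^(−c·d₂)) / (c·(d₂−d₁))
e^(−0.56×1) = 0.5712; e^(−0.56×4.6) = 0.0761
⟨φ⟩ = 0.6 × (0.5712 − 0.0761) / (0.56 × 3.6) = 0.6 × 0.2456 = 0.1474

14.7%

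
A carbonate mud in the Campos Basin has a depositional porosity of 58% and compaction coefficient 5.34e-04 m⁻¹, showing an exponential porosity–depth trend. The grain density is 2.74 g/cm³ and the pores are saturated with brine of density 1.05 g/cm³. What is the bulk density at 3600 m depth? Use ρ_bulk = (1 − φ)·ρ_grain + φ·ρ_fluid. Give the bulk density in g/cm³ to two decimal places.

2.60 g/cm³

Working in km (1 km = 1000 m; c in km⁻¹ = c in m⁻¹ × 1000):
Porosity at depth: phi = 0.58·exp(−0.534×3.6) = 0.58×0.1463 = 0.0848
Bulk density: ρ_b = (1−phi)ρ_g + phi·ρ_f = 0.9152×2.74 + 0.0848×1.05
       = 2.508 + 0.089 = 2.597 g/cm³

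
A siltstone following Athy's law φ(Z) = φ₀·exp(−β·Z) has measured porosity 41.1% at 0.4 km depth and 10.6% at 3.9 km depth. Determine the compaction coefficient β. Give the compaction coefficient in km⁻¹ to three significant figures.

0.387 km⁻¹

Athy: φ(Z) = φ₀ e^(−βZ) ⇒ φ₁/φ₂ = e^{β(Z₂−Z₁)} ⇒ β = ln(φ₁/φ₂)/(Z₂−Z₁)
β = ln(0.411/0.106) / (3.9 − 0.4) = ln(3.877) / 3.5 = 1.3552 / 3.5 = 0.3872 km⁻¹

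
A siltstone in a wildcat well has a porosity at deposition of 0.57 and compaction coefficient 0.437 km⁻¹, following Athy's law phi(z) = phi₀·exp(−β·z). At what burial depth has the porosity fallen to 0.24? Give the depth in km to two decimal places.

1.98 km

Invert Athy's law: z = ln(phi₀/phi) / β
z = ln(0.57/0.24) / 0.437 = ln(2.375) / 0.437 = 0.8650 / 0.437 = 1.979 km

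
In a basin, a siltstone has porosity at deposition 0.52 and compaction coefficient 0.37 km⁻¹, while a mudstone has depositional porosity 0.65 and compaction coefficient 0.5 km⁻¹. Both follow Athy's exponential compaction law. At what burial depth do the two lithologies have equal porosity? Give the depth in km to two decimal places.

1.72 km

Set φ₀ₐ e^(−βₐZ) = φ₀ᵦ e^(−βᵦZ) ⇒ ln(φ₀ₐ/φ₀ᵦ) = (βₐ − βᵦ)·Z
Z = ln(0.52/0.65) / (0.37 − 0.5) = -0.2231 / -0.13 = 1.716 km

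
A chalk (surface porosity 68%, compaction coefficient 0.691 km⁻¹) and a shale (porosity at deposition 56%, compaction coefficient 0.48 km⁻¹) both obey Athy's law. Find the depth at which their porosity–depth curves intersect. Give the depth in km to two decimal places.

0.92 km

Set n₀ₐ e^(−βₐZ) = n₀ᵦ e^(−βᵦZ) ⇒ ln(n₀ₐ/n₀ᵦ) = (βₐ − βᵦ)·Z
Z = ln(0.68/0.56) / (0.691 − 0.48) = 0.1942 / 0.211 = 0.920 km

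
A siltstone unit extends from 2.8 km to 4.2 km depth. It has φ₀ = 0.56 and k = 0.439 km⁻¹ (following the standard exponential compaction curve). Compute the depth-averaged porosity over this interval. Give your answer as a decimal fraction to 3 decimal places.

0.122

⟨φ⟩ = (1/(z₂−z₁)) ∫ φ₀ e^(−kz) dz = φ₀·(e^(−k·z₁) − e^(−k·z₂)) / (k·(z₂−z₁))
e^(−0.439×2.8) = 0.2925; e^(−0.439×4.2) = 0.1582
⟨φ⟩ = 0.56 × (0.2925 − 0.1582) / (0.439 × 1.4) = 0.56 × 0.2185 = 0.1224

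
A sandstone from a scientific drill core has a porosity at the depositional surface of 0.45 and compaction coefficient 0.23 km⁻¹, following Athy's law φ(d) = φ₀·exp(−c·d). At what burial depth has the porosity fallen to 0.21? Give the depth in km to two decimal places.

Invert Athy's law: d = ln(φ₀/φ) / c
d = ln(0.45/0.21) / 0.23 = ln(2.143) / 0.23 = 0.7621 / 0.23 = 3.314 km

3.31 km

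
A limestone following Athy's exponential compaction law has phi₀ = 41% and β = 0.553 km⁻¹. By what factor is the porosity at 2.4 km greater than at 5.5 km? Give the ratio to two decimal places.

phi(d₁)/phi(d₂) = e^(−β·d₁)/e^(−β·d₂) = e^{β(d₂−d₁)}
= exp(0.553 × 3.1) = exp(1.714) = 5.5528

5.55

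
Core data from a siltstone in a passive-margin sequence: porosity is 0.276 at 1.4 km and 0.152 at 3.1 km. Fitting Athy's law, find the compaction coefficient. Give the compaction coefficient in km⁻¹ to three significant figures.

Athy: φ(d) = φ₀ e^(−βd) ⇒ φ₁/φ₂ = e^{β(d₂−d₁)} ⇒ β = ln(φ₁/φ₂)/(d₂−d₁)
β = ln(0.276/0.152) / (3.1 − 1.4) = ln(1.816) / 1.7 = 0.5965 / 1.7 = 0.3509 km⁻¹

0.351 km⁻¹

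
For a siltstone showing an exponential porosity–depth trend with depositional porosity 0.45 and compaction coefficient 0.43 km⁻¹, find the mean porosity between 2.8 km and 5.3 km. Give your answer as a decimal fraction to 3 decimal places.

⟨n⟩ = (1/(Z₂−Z₁)) ∫ n₀ e^(−kZ) dZ = n₀·(e^(−k·Z₁) − e^(−k·Z₂)) / (k·(Z₂−Z₁))
e^(−0.43×2.8) = 0.3000; e^(−0.43×5.3) = 0.1024
⟨n⟩ = 0.45 × (0.3000 − 0.1024) / (0.43 × 2.5) = 0.45 × 0.1838 = 0.0827

0.083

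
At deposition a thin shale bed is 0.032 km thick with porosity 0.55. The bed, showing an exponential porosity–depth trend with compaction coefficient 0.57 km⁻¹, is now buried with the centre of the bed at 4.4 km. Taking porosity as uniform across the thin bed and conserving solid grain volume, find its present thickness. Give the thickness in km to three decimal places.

Porosity at 4.4 km: φ = 0.55·exp(−0.57×4.4) = 0.0448
Solid-volume conservation: h(1−φ) = h₀(1−φ₀) ⇒ h = h₀·(1−φ₀)/(1−φ)
h = 0.032 × (1 − 0.55)/(1 − 0.0448) = 0.032 × 0.4711 = 0.0151 km

0.015 km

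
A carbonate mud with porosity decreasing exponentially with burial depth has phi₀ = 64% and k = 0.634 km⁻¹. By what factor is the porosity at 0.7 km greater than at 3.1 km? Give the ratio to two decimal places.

phi(Z₁)/phi(Z₂) = e^(−k·Z₁)/e^(−k·Z₂) = e^{k(Z₂−Z₁)}
= exp(0.634 × 2.4) = exp(1.522) = 4.5795

4.58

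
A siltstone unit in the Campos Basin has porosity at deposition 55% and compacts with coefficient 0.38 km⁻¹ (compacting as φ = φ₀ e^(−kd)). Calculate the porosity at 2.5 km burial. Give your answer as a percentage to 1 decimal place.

φ = φ₀·exp(−k·d) = 0.55 × exp(−0.38 × 2.5) = 0.55 × exp(−0.95)
  = 0.55 × 0.3867 = 0.2127

21.3%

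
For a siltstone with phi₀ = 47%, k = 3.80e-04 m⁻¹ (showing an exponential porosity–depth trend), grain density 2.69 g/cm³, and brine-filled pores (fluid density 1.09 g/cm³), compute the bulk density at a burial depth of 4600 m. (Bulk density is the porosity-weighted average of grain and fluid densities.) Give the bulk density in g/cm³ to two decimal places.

2.56 g/cm³

Working in km (1 km = 1000 m; k in km⁻¹ = k in m⁻¹ × 1000):
Porosity at depth: phi = 0.47·exp(−0.38×4.6) = 0.47×0.1741 = 0.0818
Bulk density: ρ_b = (1−phi)ρ_g + phi·ρ_f = 0.9182×2.69 + 0.0818×1.09
       = 2.470 + 0.089 = 2.559 g/cm³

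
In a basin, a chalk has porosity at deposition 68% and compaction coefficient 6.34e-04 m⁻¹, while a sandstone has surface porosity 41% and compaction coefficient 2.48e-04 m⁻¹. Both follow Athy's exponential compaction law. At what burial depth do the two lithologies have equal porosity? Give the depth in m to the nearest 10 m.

Working in km (1 km = 1000 m; c in km⁻¹ = c in m⁻¹ × 1000):
Set φ₀ₐ e^(−cₐz) = φ₀ᵦ e^(−cᵦz) ⇒ ln(φ₀ₐ/φ₀ᵦ) = (cₐ − cᵦ)·z
z = ln(0.68/0.41) / (0.634 − 0.248) = 0.5059 / 0.386 = 1.311 km

1310 m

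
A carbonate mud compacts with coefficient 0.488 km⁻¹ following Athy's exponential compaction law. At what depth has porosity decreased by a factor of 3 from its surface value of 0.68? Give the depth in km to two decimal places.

n/n₀ = 1/3 ⇒ exp(−c·Z) = 1/3 ⇒ Z = ln(3) / c
Z = 1.0986 / 0.488 = 2.251 km

2.25 km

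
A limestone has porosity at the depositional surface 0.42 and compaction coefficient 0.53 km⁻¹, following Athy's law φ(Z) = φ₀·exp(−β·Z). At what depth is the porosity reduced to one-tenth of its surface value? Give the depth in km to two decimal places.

4.34 km

φ/φ₀ = 1/10 ⇒ exp(−β·Z) = 1/10 ⇒ Z = ln(10) / β
Z = 2.3026 / 0.53 = 4.345 km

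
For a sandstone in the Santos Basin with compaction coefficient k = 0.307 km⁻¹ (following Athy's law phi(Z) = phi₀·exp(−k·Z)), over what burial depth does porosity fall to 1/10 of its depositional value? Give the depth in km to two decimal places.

phi/phi₀ = 1/10 ⇒ exp(−k·Z) = 1/10 ⇒ Z = ln(10) / k
Z = 2.3026 / 0.307 = 7.500 km

7.50 km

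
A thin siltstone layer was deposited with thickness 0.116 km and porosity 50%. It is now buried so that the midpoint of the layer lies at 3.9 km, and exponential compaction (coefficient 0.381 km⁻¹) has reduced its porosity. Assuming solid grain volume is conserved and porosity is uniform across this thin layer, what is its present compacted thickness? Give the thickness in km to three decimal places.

Porosity at 3.9 km: n = 0.5·exp(−0.381×3.9) = 0.1131
Solid-volume conservation: h(1−n) = h₀(1−n₀) ⇒ h = h₀·(1−n₀)/(1−n)
h = 0.116 × (1 − 0.5)/(1 − 0.1131) = 0.116 × 0.5638 = 0.0654 km

0.065 km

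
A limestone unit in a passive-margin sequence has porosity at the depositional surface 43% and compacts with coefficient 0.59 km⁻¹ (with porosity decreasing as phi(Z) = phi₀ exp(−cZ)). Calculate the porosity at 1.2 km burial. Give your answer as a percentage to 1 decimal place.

phi = phi₀·exp(−c·Z) = 0.43 × exp(−0.59 × 1.2) = 0.43 × exp(−0.708)
  = 0.43 × 0.4926 = 0.2118

21.2%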